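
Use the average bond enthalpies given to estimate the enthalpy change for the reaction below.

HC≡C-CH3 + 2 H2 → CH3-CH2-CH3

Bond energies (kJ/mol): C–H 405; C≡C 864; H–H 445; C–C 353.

ΔH ≈ −219 kJ

Bonds broken (reactants):
  C≡C: 1 × 864 = 864
  C–C: 1 × 353 = 353
  C–H: 4 × 405 = 1620
  H–H: 2 × 445 = 890
  Σ(broken) = 3727 kJ
Bonds formed (products):
  C–C: 2 × 353 = 706
  C–H: 8 × 405 = 3240
  Σ(formed) = 3946 kJ
ΔH = Σ(broken) − Σ(formed) = 3727 − 3946 = −219 kJ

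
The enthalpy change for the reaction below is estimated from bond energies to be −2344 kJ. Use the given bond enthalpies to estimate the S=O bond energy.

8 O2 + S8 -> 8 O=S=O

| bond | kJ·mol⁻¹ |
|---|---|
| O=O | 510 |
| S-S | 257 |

D(S=O) ≈ 530 kJ/mol

Let D be the S=O bond energy.
Σ(broken) = 8×510 + 8×257 = 6136
Σ(formed) = 16×D = 16D
ΔH = Σ(broken) − Σ(formed) = (6136) − (16D) = +6136 − 16D
Setting this equal to −2344 kJ gives 16D = 8480, so D = 530 kJ/mol.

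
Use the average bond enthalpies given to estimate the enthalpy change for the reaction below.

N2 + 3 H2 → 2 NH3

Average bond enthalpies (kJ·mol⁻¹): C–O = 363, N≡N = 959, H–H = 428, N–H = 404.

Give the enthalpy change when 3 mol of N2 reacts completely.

ΔH = −543 kJ

Bonds broken (reactants):
  H–H: 3 × 428 = 1284
  N≡N: 1 × 959 = 959
  Σ(broken) = 2243 kJ
Bonds formed (products):
  N–H: 6 × 404 = 2424
  Σ(formed) = 2424 kJ
ΔH = Σ(broken) − Σ(formed) = 2243 − 2424 = −181 kJ
For 3× the reaction as written: 3 × (−181) = −543 kJ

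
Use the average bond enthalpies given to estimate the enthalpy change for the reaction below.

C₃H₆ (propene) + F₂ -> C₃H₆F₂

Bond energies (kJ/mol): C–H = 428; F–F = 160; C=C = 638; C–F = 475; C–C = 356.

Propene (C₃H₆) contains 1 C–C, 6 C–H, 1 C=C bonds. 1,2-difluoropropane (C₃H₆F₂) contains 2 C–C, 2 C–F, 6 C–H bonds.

ΔH ≈ −508 kJ

Bonds broken (reactants):
  C–C: 1 × 356 = 356
  C–H: 6 × 428 = 2568
  C=C: 1 × 638 = 638
  F–F: 1 × 160 = 160
  Σ(broken) = 3722 kJ
Bonds formed (products):
  C–C: 2 × 356 = 712
  C–F: 2 × 475 = 950
  C–H: 6 × 428 = 2568
  Σ(formed) = 4230 kJ
ΔH = Σ(broken) − Σ(formed) = 3722 − 4230 = −508 kJ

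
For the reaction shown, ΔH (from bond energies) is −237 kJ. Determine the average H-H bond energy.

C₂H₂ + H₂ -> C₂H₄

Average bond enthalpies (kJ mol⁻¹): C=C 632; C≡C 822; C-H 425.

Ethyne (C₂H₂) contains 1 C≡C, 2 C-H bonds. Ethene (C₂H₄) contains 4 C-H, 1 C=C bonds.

Let D be the H-H bond energy.
Σ(broken) = 1×822 + 2×425 + 1×D = 1672 + D
Σ(formed) = 4×425 + 1×632 = 2332
ΔH = Σ(broken) − Σ(formed) = (1672 + D) − (2332) = −660 + D
Setting this equal to −237 kJ gives D = 423 kJ/mol.

D(H-H) ≈ 423 kJ/mol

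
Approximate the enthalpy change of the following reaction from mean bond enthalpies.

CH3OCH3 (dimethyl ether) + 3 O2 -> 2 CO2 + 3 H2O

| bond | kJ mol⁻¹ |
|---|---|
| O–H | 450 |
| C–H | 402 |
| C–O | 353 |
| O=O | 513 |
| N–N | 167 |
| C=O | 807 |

ΔH ≈ −1271 kJ

Bonds broken (reactants):
  C–H: 6 × 402 = 2412
  C–O: 2 × 353 = 706
  O=O: 3 × 513 = 1539
  Σ(broken) = 4657 kJ
Bonds formed (products):
  C=O: 4 × 807 = 3228
  O–H: 6 × 450 = 2700
  Σ(formed) = 5928 kJ
ΔH = Σ(broken) − Σ(formed) = 4657 − 5928 = −1271 kJ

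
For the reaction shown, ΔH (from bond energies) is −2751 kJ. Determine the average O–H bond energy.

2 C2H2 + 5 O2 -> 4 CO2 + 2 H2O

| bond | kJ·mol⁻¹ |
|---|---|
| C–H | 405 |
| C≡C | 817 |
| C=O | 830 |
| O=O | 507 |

Let D be the O–H bond energy.
Σ(broken) = 2×817 + 4×405 + 5×507 = 5789
Σ(formed) = 8×830 + 4×D = 6640 + 4D
ΔH = Σ(broken) − Σ(formed) = (5789) − (6640 + 4D) = −851 − 4D
Setting this equal to −2751 kJ gives 4D = 1900, so D = 475 kJ/mol.

D(O–H) ≈ 475 kJ/mol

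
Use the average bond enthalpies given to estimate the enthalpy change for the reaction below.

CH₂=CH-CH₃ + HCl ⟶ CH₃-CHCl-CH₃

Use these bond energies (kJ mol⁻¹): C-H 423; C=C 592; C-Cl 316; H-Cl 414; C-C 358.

ΔH ≈ −91 kJ

Bonds broken (reactants):
  C-C: 1 × 358 = 358
  C-H: 6 × 423 = 2538
  C=C: 1 × 592 = 592
  H-Cl: 1 × 414 = 414
  Σ(broken) = 3902 kJ
Bonds formed (products):
  C-C: 2 × 358 = 716
  C-Cl: 1 × 316 = 316
  C-H: 7 × 423 = 2961
  Σ(formed) = 3993 kJ
ΔH = Σ(broken) − Σ(formed) = 3902 − 3993 = −91 kJ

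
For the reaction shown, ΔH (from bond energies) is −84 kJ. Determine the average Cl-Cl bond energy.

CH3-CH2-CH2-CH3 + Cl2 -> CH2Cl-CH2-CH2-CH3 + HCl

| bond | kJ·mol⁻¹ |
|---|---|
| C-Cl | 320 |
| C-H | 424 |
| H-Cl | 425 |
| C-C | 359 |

D(Cl-Cl) ≈ 237 kJ/mol

Let D be the Cl-Cl bond energy.
Σ(broken) = 3×359 + 10×424 + 1×D = 5317 + D
Σ(formed) = 3×359 + 1×320 + 9×424 + 1×425 = 5638
ΔH = Σ(broken) − Σ(formed) = (5317 + D) − (5638) = −321 + D
Setting this equal to −84 kJ gives D = 237 kJ/mol.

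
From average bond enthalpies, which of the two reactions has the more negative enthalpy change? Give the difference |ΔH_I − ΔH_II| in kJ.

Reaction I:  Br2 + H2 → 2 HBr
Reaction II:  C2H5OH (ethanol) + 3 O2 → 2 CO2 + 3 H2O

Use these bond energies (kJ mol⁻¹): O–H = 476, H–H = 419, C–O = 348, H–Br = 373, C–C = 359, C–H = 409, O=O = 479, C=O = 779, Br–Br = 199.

Reaction I:
  Bonds broken (reactants):
    Br–Br: 1 × 199 = 199
    H–H: 1 × 419 = 419
    Σ(broken) = 618 kJ
  Bonds formed (products):
    H–Br: 2 × 373 = 746
    Σ(formed) = 746 kJ
  ΔH_I = 618 − 746 = −128 kJ
Reaction II:
  Bonds broken (reactants):
    C–C: 1 × 359 = 359
    C–H: 5 × 409 = 2045
    C–O: 1 × 348 = 348
    O–H: 1 × 476 = 476
    O=O: 3 × 479 = 1437
    Σ(broken) = 4665 kJ
  Bonds formed (products):
    C=O: 4 × 779 = 3116
    O–H: 6 × 476 = 2856
    Σ(formed) = 5972 kJ
  ΔH_II = 4665 − 5972 = −1307 kJ
ΔH_I − ΔH_II = +1179 kJ, so reaction II has the more negative ΔH; |ΔH_I − ΔH_II| = 1179 kJ.

Reaction II, by 1179 kJ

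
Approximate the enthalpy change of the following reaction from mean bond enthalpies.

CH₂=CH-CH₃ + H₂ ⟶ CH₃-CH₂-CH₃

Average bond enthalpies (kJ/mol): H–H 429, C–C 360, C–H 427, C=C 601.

ΔH ≈ −184 kJ

Bonds broken (reactants):
  C–C: 1 × 360 = 360
  C–H: 6 × 427 = 2562
  C=C: 1 × 601 = 601
  H–H: 1 × 429 = 429
  Σ(broken) = 3952 kJ
Bonds formed (products):
  C–C: 2 × 360 = 720
  C–H: 8 × 427 = 3416
  Σ(formed) = 4136 kJ
ΔH = Σ(broken) − Σ(formed) = 3952 − 4136 = −184 kJ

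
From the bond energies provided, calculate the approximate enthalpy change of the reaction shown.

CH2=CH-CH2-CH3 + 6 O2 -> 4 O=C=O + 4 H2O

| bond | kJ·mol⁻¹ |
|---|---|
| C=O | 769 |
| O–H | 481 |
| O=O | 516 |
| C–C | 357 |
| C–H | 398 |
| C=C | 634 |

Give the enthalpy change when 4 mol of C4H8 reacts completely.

ΔH = −9488 kJ

Bonds broken (reactants):
  C–C: 2 × 357 = 714
  C–H: 8 × 398 = 3184
  C=C: 1 × 634 = 634
  O=O: 6 × 516 = 3096
  Σ(broken) = 7628 kJ
Bonds formed (products):
  C=O: 8 × 769 = 6152
  O–H: 8 × 481 = 3848
  Σ(formed) = 10000 kJ
ΔH = Σ(broken) − Σ(formed) = 7628 − 10000 = −2372 kJ
For 4× the reaction as written: 4 × (−2372) = −9488 kJ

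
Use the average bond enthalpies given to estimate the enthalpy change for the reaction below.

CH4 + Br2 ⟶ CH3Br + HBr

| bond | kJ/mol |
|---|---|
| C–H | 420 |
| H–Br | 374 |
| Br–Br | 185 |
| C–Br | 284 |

ΔH ≈ −53 kJ

Bonds broken (reactants):
  Br–Br: 1 × 185 = 185
  C–H: 4 × 420 = 1680
  Σ(broken) = 1865 kJ
Bonds formed (products):
  C–Br: 1 × 284 = 284
  C–H: 3 × 420 = 1260
  H–Br: 1 × 374 = 374
  Σ(formed) = 1918 kJ
ΔH = Σ(broken) − Σ(formed) = 1865 − 1918 = −53 kJ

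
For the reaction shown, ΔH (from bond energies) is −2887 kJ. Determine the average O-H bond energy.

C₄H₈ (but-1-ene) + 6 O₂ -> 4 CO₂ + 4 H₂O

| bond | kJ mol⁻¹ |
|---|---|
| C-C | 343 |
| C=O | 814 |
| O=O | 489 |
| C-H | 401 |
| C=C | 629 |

Let D be the O-H bond energy.
Σ(broken) = 2×343 + 8×401 + 1×629 + 6×489 = 7457
Σ(formed) = 8×814 + 8×D = 6512 + 8D
ΔH = Σ(broken) − Σ(formed) = (7457) − (6512 + 8D) = +945 − 8D
Setting this equal to −2887 kJ gives 8D = 3832, so D = 479 kJ/mol.

D(O-H) ≈ 479 kJ/mol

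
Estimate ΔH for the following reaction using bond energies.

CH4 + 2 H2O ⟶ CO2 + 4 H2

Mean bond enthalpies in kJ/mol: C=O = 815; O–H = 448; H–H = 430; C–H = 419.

Bonds broken (reactants):
  C–H: 4 × 419 = 1676
  O–H: 4 × 448 = 1792
  Σ(broken) = 3468 kJ
Bonds formed (products):
  C=O: 2 × 815 = 1630
  H–H: 4 × 430 = 1720
  Σ(formed) = 3350 kJ
ΔH = Σ(broken) − Σ(formed) = 3468 − 3350 = +118 kJ

ΔH ≈ +118 kJ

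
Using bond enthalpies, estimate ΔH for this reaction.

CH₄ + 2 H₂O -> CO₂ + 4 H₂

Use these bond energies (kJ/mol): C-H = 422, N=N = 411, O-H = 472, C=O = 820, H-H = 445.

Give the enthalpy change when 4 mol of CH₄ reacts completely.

Bonds broken (reactants):
  C-H: 4 × 422 = 1688
  O-H: 4 × 472 = 1888
  Σ(broken) = 3576 kJ
Bonds formed (products):
  C=O: 2 × 820 = 1640
  H-H: 4 × 445 = 1780
  Σ(formed) = 3420 kJ
ΔH = Σ(broken) − Σ(formed) = 3576 − 3420 = +156 kJ
For 4× the reaction as written: 4 × (+156) = +624 kJ

ΔH = +624 kJ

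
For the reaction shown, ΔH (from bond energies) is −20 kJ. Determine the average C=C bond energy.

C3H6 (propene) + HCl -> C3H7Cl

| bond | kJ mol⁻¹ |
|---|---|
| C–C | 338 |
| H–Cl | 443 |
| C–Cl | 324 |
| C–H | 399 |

D(C=C) ≈ 598 kJ/mol

Let D be the C=C bond energy.
Σ(broken) = 1×338 + 6×399 + 1×D + 1×443 = 3175 + D
Σ(formed) = 2×338 + 1×324 + 7×399 = 3793
ΔH = Σ(broken) − Σ(formed) = (3175 + D) − (3793) = −618 + D
Setting this equal to −20 kJ gives D = 598 kJ/mol.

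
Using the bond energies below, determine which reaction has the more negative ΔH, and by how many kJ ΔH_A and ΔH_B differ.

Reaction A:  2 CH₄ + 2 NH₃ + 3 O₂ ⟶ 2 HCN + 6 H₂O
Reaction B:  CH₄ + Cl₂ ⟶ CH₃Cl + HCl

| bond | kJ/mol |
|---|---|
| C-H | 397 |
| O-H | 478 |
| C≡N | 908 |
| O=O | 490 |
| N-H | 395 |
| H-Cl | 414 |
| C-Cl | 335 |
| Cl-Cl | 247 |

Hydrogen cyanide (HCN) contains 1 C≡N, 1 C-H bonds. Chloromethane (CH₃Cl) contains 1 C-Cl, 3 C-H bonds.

Reaction A, by 1225 kJ

Reaction A:
  Bonds broken (reactants):
    C-H: 8 × 397 = 3176
    N-H: 6 × 395 = 2370
    O=O: 3 × 490 = 1470
    Σ(broken) = 7016 kJ
  Bonds formed (products):
    C≡N: 2 × 908 = 1816
    C-H: 2 × 397 = 794
    O-H: 12 × 478 = 5736
    Σ(formed) = 8346 kJ
  ΔH_A = 7016 − 8346 = −1330 kJ
Reaction B:
  Bonds broken (reactants):
    C-H: 4 × 397 = 1588
    Cl-Cl: 1 × 247 = 247
    Σ(broken) = 1835 kJ
  Bonds formed (products):
    C-Cl: 1 × 335 = 335
    C-H: 3 × 397 = 1191
    H-Cl: 1 × 414 = 414
    Σ(formed) = 1940 kJ
  ΔH_B = 1835 − 1940 = −105 kJ
ΔH_A − ΔH_B = −1225 kJ, so reaction A has the more negative ΔH; |ΔH_A − ΔH_B| = 1225 kJ.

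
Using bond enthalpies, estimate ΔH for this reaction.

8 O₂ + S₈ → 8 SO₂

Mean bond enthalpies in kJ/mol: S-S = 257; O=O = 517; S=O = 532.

Bonds broken (reactants):
  O=O: 8 × 517 = 4136
  S-S: 8 × 257 = 2056
  Σ(broken) = 6192 kJ
Bonds formed (products):
  S=O: 16 × 532 = 8512
  Σ(formed) = 8512 kJ
ΔH = Σ(broken) − Σ(formed) = 6192 − 8512 = −2320 kJ

ΔH ≈ −2320 kJ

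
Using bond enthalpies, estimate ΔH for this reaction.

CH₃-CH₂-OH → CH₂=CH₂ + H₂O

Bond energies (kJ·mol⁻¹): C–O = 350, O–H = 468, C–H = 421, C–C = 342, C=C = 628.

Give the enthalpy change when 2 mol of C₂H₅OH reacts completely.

Bonds broken (reactants):
  C–C: 1 × 342 = 342
  C–H: 5 × 421 = 2105
  C–O: 1 × 350 = 350
  O–H: 1 × 468 = 468
  Σ(broken) = 3265 kJ
Bonds formed (products):
  C–H: 4 × 421 = 1684
  C=C: 1 × 628 = 628
  O–H: 2 × 468 = 936
  Σ(formed) = 3248 kJ
ΔH = Σ(broken) − Σ(formed) = 3265 − 3248 = +17 kJ
For 2× the reaction as written: 2 × (+17) = +34 kJ

ΔH = +34 kJ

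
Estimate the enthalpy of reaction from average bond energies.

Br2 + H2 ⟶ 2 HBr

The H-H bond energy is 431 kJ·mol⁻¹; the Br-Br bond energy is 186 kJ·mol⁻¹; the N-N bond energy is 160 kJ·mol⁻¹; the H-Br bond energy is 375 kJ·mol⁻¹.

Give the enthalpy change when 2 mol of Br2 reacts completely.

Bonds broken (reactants):
  Br-Br: 1 × 186 = 186
  H-H: 1 × 431 = 431
  Σ(broken) = 617 kJ
Bonds formed (products):
  H-Br: 2 × 375 = 750
  Σ(formed) = 750 kJ
ΔH = Σ(broken) − Σ(formed) = 617 − 750 = −133 kJ
For 2× the reaction as written: 2 × (−133) = −266 kJ

ΔH = −266 kJ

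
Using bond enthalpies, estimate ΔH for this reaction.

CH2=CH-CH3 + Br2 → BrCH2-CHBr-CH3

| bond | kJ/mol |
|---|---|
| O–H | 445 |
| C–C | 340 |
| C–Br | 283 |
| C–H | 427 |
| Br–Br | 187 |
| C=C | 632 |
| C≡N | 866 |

ΔH ≈ −87 kJ

Bonds broken (reactants):
  Br–Br: 1 × 187 = 187
  C–C: 1 × 340 = 340
  C–H: 6 × 427 = 2562
  C=C: 1 × 632 = 632
  Σ(broken) = 3721 kJ
Bonds formed (products):
  C–Br: 2 × 283 = 566
  C–C: 2 × 340 = 680
  C–H: 6 × 427 = 2562
  Σ(formed) = 3808 kJ
ΔH = Σ(broken) − Σ(formed) = 3721 − 3808 = −87 kJ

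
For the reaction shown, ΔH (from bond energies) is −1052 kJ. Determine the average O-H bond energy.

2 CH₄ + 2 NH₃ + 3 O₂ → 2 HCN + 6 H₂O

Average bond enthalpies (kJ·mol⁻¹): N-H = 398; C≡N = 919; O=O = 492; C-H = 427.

D(O-H) ≈ 470 kJ/mol

Let D be the O-H bond energy.
Σ(broken) = 8×427 + 6×398 + 3×492 = 7280
Σ(formed) = 2×919 + 2×427 + 12×D = 2692 + 12D
ΔH = Σ(broken) − Σ(formed) = (7280) − (2692 + 12D) = +4588 − 12D
Setting this equal to −1052 kJ gives 12D = 5640, so D = 470 kJ/mol.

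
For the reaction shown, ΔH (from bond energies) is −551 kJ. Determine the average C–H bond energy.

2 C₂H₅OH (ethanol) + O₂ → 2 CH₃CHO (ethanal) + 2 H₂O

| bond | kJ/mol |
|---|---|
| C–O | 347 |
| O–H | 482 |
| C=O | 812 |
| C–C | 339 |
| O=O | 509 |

D(C–H) ≈ 417 kJ/mol

Let D be the C–H bond energy.
Σ(broken) = 2×339 + 10×D + 2×347 + 2×482 + 1×509 = 2845 + 10D
Σ(formed) = 2×339 + 8×D + 2×812 + 4×482 = 4230 + 8D
ΔH = Σ(broken) − Σ(formed) = (2845 + 10D) − (4230 + 8D) = −1385 + 2D
Setting this equal to −551 kJ gives 2D = 834, so D = 417 kJ/mol.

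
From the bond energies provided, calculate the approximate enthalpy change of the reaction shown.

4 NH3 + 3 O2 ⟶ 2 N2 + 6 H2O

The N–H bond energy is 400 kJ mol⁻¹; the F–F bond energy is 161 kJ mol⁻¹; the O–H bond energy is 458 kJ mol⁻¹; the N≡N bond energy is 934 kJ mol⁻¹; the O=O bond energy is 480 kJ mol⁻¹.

Bonds broken (reactants):
  N–H: 12 × 400 = 4800
  O=O: 3 × 480 = 1440
  Σ(broken) = 6240 kJ
Bonds formed (products):
  N≡N: 2 × 934 = 1868
  O–H: 12 × 458 = 5496
  Σ(formed) = 7364 kJ
ΔH = Σ(broken) − Σ(formed) = 6240 − 7364 = −1124 kJ

ΔH ≈ −1124 kJ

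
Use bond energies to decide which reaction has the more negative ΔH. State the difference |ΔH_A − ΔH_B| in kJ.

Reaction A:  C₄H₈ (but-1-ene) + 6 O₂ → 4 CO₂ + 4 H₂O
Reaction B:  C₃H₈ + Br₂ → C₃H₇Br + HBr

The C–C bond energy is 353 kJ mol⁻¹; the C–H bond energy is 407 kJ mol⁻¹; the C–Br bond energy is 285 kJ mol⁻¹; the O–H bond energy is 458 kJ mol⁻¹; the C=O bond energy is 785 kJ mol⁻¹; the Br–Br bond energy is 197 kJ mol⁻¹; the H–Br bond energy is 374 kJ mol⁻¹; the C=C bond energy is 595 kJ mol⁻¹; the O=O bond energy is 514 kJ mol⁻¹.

Reaction A, by 2248 kJ

Reaction A:
  Bonds broken (reactants):
    C–C: 2 × 353 = 706
    C–H: 8 × 407 = 3256
    C=C: 1 × 595 = 595
    O=O: 6 × 514 = 3084
    Σ(broken) = 7641 kJ
  Bonds formed (products):
    C=O: 8 × 785 = 6280
    O–H: 8 × 458 = 3664
    Σ(formed) = 9944 kJ
  ΔH_A = 7641 − 9944 = −2303 kJ
Reaction B:
  Bonds broken (reactants):
    Br–Br: 1 × 197 = 197
    C–C: 2 × 353 = 706
    C–H: 8 × 407 = 3256
    Σ(broken) = 4159 kJ
  Bonds formed (products):
    C–Br: 1 × 285 = 285
    C–C: 2 × 353 = 706
    C–H: 7 × 407 = 2849
    H–Br: 1 × 374 = 374
    Σ(formed) = 4214 kJ
  ΔH_B = 4159 − 4214 = −55 kJ
ΔH_A − ΔH_B = −2248 kJ, so reaction A has the more negative ΔH; |ΔH_A − ΔH_B| = 2248 kJ.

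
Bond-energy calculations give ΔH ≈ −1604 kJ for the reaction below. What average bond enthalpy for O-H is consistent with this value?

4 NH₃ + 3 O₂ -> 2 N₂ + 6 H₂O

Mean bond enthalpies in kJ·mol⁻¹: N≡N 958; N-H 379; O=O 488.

D(O-H) ≈ 475 kJ/mol

Let D be the O-H bond energy.
Σ(broken) = 12×379 + 3×488 = 6012
Σ(formed) = 2×958 + 12×D = 1916 + 12D
ΔH = Σ(broken) − Σ(formed) = (6012) − (1916 + 12D) = +4096 − 12D
Setting this equal to −1604 kJ gives 12D = 5700, so D = 475 kJ/mol.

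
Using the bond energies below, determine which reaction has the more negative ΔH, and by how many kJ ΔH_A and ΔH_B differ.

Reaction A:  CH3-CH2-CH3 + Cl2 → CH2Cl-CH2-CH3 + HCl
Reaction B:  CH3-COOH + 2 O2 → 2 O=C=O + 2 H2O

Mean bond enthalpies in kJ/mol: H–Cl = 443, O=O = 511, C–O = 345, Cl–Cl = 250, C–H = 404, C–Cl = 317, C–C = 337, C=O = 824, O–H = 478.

Reaction A:
  Bonds broken (reactants):
    C–C: 2 × 337 = 674
    C–H: 8 × 404 = 3232
    Cl–Cl: 1 × 250 = 250
    Σ(broken) = 4156 kJ
  Bonds formed (products):
    C–C: 2 × 337 = 674
    C–Cl: 1 × 317 = 317
    C–H: 7 × 404 = 2828
    H–Cl: 1 × 443 = 443
    Σ(formed) = 4262 kJ
  ΔH_A = 4156 − 4262 = −106 kJ
Reaction B:
  Bonds broken (reactants):
    C–C: 1 × 337 = 337
    C–H: 3 × 404 = 1212
    C–O: 1 × 345 = 345
    C=O: 1 × 824 = 824
    O–H: 1 × 478 = 478
    O=O: 2 × 511 = 1022
    Σ(broken) = 4218 kJ
  Bonds formed (products):
    C=O: 4 × 824 = 3296
    O–H: 4 × 478 = 1912
    Σ(formed) = 5208 kJ
  ΔH_B = 4218 − 5208 = −990 kJ
ΔH_A − ΔH_B = +884 kJ, so reaction B has the more negative ΔH; |ΔH_A − ΔH_B| = 884 kJ.

Reaction B, by 884 kJ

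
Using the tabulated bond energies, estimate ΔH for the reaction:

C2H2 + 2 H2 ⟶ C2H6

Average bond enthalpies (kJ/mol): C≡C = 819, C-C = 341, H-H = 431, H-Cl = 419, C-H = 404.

Bonds broken (reactants):
  C≡C: 1 × 819 = 819
  C-H: 2 × 404 = 808
  H-H: 2 × 431 = 862
  Σ(broken) = 2489 kJ
Bonds formed (products):
  C-C: 1 × 341 = 341
  C-H: 6 × 404 = 2424
  Σ(formed) = 2765 kJ
ΔH = Σ(broken) − Σ(formed) = 2489 − 2765 = −276 kJ

ΔH ≈ −276 kJ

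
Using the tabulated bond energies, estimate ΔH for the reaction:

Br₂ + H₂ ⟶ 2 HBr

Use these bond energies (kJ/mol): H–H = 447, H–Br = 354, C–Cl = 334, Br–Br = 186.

ΔH ≈ −75 kJ

Bonds broken (reactants):
  Br–Br: 1 × 186 = 186
  H–H: 1 × 447 = 447
  Σ(broken) = 633 kJ
Bonds formed (products):
  H–Br: 2 × 354 = 708
  Σ(formed) = 708 kJ
ΔH = Σ(broken) − Σ(formed) = 633 − 708 = −75 kJ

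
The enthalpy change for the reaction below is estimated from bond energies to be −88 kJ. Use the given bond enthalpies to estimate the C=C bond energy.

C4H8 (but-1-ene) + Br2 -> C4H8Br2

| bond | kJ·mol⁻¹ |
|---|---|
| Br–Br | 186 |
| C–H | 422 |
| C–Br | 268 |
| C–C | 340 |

Let D be the C=C bond energy.
Σ(broken) = 1×186 + 2×340 + 8×422 + 1×D = 4242 + D
Σ(formed) = 2×268 + 3×340 + 8×422 = 4932
ΔH = Σ(broken) − Σ(formed) = (4242 + D) − (4932) = −690 + D
Setting this equal to −88 kJ gives D = 602 kJ/mol.

D(C=C) ≈ 602 kJ/mol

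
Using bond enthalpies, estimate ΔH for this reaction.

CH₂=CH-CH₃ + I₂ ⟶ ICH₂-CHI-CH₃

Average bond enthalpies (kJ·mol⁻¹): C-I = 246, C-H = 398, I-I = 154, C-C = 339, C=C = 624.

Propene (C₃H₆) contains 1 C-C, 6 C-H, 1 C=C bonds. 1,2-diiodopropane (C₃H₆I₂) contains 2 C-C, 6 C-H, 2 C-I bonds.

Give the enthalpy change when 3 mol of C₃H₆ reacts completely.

Bonds broken (reactants):
  C-C: 1 × 339 = 339
  C-H: 6 × 398 = 2388
  C=C: 1 × 624 = 624
  I-I: 1 × 154 = 154
  Σ(broken) = 3505 kJ
Bonds formed (products):
  C-C: 2 × 339 = 678
  C-H: 6 × 398 = 2388
  C-I: 2 × 246 = 492
  Σ(formed) = 3558 kJ
ΔH = Σ(broken) − Σ(formed) = 3505 − 3558 = −53 kJ
For 3× the reaction as written: 3 × (−53) = −159 kJ

ΔH = −159 kJ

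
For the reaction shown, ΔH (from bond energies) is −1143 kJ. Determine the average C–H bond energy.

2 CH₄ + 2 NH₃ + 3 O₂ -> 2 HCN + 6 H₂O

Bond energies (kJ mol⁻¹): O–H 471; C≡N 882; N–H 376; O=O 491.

D(C–H) ≈ 424 kJ/mol

Let D be the C–H bond energy.
Σ(broken) = 8×D + 6×376 + 3×491 = 3729 + 8D
Σ(formed) = 2×882 + 2×D + 12×471 = 7416 + 2D
ΔH = Σ(broken) − Σ(formed) = (3729 + 8D) − (7416 + 2D) = −3687 + 6D
Setting this equal to −1143 kJ gives 6D = 2544, so D = 424 kJ/mol.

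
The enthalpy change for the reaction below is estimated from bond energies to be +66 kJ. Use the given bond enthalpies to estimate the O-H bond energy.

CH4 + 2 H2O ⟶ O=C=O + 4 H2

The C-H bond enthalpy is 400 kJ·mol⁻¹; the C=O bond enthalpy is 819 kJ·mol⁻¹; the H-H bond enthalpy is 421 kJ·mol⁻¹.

D(O-H) ≈ 447 kJ/mol

Let D be the O-H bond energy.
Σ(broken) = 4×400 + 4×D = 1600 + 4D
Σ(formed) = 2×819 + 4×421 = 3322
ΔH = Σ(broken) − Σ(formed) = (1600 + 4D) − (3322) = −1722 + 4D
Setting this equal to +66 kJ gives 4D = 1788, so D = 447 kJ/mol.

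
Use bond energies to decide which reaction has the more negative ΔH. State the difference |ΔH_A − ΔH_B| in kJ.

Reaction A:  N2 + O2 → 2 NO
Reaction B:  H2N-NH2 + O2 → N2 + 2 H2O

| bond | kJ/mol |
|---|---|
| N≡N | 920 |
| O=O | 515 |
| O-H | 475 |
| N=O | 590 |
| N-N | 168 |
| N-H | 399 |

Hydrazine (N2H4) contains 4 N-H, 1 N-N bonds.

Reaction A:
  Bonds broken (reactants):
    N≡N: 1 × 920 = 920
    O=O: 1 × 515 = 515
    Σ(broken) = 1435 kJ
  Bonds formed (products):
    N=O: 2 × 590 = 1180
    Σ(formed) = 1180 kJ
  ΔH_A = 1435 − 1180 = +255 kJ
Reaction B:
  Bonds broken (reactants):
    N-H: 4 × 399 = 1596
    N-N: 1 × 168 = 168
    O=O: 1 × 515 = 515
    Σ(broken) = 2279 kJ
  Bonds formed (products):
    N≡N: 1 × 920 = 920
    O-H: 4 × 475 = 1900
    Σ(formed) = 2820 kJ
  ΔH_B = 2279 − 2820 = −541 kJ
ΔH_A − ΔH_B = +796 kJ, so reaction B has the more negative ΔH; |ΔH_A − ΔH_B| = 796 kJ.

Reaction B, by 796 kJ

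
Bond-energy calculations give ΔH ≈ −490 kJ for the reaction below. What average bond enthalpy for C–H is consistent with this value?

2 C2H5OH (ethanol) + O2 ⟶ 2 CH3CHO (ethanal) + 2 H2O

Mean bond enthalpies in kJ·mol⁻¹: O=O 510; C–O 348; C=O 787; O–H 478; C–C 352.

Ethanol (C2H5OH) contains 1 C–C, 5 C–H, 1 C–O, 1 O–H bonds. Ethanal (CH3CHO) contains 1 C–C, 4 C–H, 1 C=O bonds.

Let D be the C–H bond energy.
Σ(broken) = 2×352 + 10×D + 2×348 + 2×478 + 1×510 = 2866 + 10D
Σ(formed) = 2×352 + 8×D + 2×787 + 4×478 = 4190 + 8D
ΔH = Σ(broken) − Σ(formed) = (2866 + 10D) − (4190 + 8D) = −1324 + 2D
Setting this equal to −490 kJ gives 2D = 834, so D = 417 kJ/mol.

D(C–H) ≈ 417 kJ/mol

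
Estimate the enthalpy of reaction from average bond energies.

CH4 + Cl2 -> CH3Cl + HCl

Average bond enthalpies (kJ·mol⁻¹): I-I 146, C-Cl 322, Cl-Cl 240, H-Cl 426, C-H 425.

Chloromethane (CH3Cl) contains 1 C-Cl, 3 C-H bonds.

Bonds broken (reactants):
  C-H: 4 × 425 = 1700
  Cl-Cl: 1 × 240 = 240
  Σ(broken) = 1940 kJ
Bonds formed (products):
  C-Cl: 1 × 322 = 322
  C-H: 3 × 425 = 1275
  H-Cl: 1 × 426 = 426
  Σ(formed) = 2023 kJ
ΔH = Σ(broken) − Σ(formed) = 1940 − 2023 = −83 kJ

ΔH ≈ −83 kJ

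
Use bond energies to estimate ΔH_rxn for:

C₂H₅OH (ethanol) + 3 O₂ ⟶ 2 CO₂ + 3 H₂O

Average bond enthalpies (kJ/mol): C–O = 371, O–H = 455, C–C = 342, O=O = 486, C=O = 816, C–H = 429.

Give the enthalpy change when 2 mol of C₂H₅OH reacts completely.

ΔH = −2446 kJ

Bonds broken (reactants):
  C–C: 1 × 342 = 342
  C–H: 5 × 429 = 2145
  C–O: 1 × 371 = 371
  O–H: 1 × 455 = 455
  O=O: 3 × 486 = 1458
  Σ(broken) = 4771 kJ
Bonds formed (products):
  C=O: 4 × 816 = 3264
  O–H: 6 × 455 = 2730
  Σ(formed) = 5994 kJ
ΔH = Σ(broken) − Σ(formed) = 4771 − 5994 = −1223 kJ
For 2× the reaction as written: 2 × (−1223) = −2446 kJ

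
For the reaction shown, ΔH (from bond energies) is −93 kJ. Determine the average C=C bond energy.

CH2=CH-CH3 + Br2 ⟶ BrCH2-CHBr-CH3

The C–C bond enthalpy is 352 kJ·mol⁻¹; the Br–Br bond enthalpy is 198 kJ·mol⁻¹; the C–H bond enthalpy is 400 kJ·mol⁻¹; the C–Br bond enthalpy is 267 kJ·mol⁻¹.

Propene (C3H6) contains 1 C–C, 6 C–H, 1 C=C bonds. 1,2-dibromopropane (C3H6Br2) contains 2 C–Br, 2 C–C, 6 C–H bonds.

Let D be the C=C bond energy.
Σ(broken) = 1×198 + 1×352 + 6×400 + 1×D = 2950 + D
Σ(formed) = 2×267 + 2×352 + 6×400 = 3638
ΔH = Σ(broken) − Σ(formed) = (2950 + D) − (3638) = −688 + D
Setting this equal to −93 kJ gives D = 595 kJ/mol.

D(C=C) ≈ 595 kJ/mol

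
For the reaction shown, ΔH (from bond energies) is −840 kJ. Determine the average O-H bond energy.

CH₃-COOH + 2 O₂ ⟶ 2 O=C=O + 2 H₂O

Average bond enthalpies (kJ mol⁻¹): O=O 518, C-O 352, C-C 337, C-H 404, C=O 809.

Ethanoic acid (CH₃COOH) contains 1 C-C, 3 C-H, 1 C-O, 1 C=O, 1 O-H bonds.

Let D be the O-H bond energy.
Σ(broken) = 1×337 + 3×404 + 1×352 + 1×809 + 1×D + 2×518 = 3746 + D
Σ(formed) = 4×809 + 4×D = 3236 + 4D
ΔH = Σ(broken) − Σ(formed) = (3746 + D) − (3236 + 4D) = +510 − 3D
Setting this equal to −840 kJ gives 3D = 1350, so D = 450 kJ/mol.

D(O-H) ≈ 450 kJ/mol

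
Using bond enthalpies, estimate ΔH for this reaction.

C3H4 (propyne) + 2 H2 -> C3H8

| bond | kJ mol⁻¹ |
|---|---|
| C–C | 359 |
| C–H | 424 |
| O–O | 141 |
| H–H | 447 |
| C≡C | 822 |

Bonds broken (reactants):
  C≡C: 1 × 822 = 822
  C–C: 1 × 359 = 359
  C–H: 4 × 424 = 1696
  H–H: 2 × 447 = 894
  Σ(broken) = 3771 kJ
Bonds formed (products):
  C–C: 2 × 359 = 718
  C–H: 8 × 424 = 3392
  Σ(formed) = 4110 kJ
ΔH = Σ(broken) − Σ(formed) = 3771 − 4110 = −339 kJ

ΔH ≈ −339 kJ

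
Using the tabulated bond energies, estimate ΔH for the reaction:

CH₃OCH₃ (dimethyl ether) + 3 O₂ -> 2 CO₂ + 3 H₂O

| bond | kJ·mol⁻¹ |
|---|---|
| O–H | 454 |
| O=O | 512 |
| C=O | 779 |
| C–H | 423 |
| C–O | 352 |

ΔH ≈ −1062 kJ

Bonds broken (reactants):
  C–H: 6 × 423 = 2538
  C–O: 2 × 352 = 704
  O=O: 3 × 512 = 1536
  Σ(broken) = 4778 kJ
Bonds formed (products):
  C=O: 4 × 779 = 3116
  O–H: 6 × 454 = 2724
  Σ(formed) = 5840 kJ
ΔH = Σ(broken) − Σ(formed) = 4778 − 5840 = −1062 kJ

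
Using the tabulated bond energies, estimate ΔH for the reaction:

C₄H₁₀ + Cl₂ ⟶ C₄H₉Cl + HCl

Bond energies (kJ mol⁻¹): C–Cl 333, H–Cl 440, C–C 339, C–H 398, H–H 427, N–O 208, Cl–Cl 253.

Bonds broken (reactants):
  C–C: 3 × 339 = 1017
  C–H: 10 × 398 = 3980
  Cl–Cl: 1 × 253 = 253
  Σ(broken) = 5250 kJ
Bonds formed (products):
  C–C: 3 × 339 = 1017
  C–Cl: 1 × 333 = 333
  C–H: 9 × 398 = 3582
  H–Cl: 1 × 440 = 440
  Σ(formed) = 5372 kJ
ΔH = Σ(broken) − Σ(formed) = 5250 − 5372 = −122 kJ

ΔH ≈ −122 kJ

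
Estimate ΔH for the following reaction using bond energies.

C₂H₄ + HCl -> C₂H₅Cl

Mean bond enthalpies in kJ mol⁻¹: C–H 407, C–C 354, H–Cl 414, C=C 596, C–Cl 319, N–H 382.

Bonds broken (reactants):
  C–H: 4 × 407 = 1628
  C=C: 1 × 596 = 596
  H–Cl: 1 × 414 = 414
  Σ(broken) = 2638 kJ
Bonds formed (products):
  C–C: 1 × 354 = 354
  C–Cl: 1 × 319 = 319
  C–H: 5 × 407 = 2035
  Σ(formed) = 2708 kJ
ΔH = Σ(broken) − Σ(formed) = 2638 − 2708 = −70 kJ

ΔH ≈ −70 kJ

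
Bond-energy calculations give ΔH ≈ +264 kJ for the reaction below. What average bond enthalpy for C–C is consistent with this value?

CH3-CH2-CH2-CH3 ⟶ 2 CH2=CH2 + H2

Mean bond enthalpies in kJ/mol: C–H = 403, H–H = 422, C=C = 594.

D(C–C) ≈ 356 kJ/mol

Let D be the C–C bond energy.
Σ(broken) = 3×D + 10×403 = 4030 + 3D
Σ(formed) = 8×403 + 2×594 + 1×422 = 4834
ΔH = Σ(broken) − Σ(formed) = (4030 + 3D) − (4834) = −804 + 3D
Setting this equal to +264 kJ gives 3D = 1068, so D = 356 kJ/mol.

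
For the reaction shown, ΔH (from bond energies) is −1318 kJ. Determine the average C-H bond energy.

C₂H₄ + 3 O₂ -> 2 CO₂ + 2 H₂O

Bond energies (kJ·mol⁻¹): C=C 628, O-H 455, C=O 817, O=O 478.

Let D be the C-H bond energy.
Σ(broken) = 4×D + 1×628 + 3×478 = 2062 + 4D
Σ(formed) = 4×817 + 4×455 = 5088
ΔH = Σ(broken) − Σ(formed) = (2062 + 4D) − (5088) = −3026 + 4D
Setting this equal to −1318 kJ gives 4D = 1708, so D = 427 kJ/mol.

D(C-H) ≈ 427 kJ/mol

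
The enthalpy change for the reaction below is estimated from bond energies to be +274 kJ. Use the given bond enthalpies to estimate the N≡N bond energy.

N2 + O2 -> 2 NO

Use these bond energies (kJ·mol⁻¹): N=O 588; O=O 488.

Let D be the N≡N bond energy.
Σ(broken) = 1×D + 1×488 = 488 + D
Σ(formed) = 2×588 = 1176
ΔH = Σ(broken) − Σ(formed) = (488 + D) − (1176) = −688 + D
Setting this equal to +274 kJ gives D = 962 kJ/mol.

D(N≡N) ≈ 962 kJ/mol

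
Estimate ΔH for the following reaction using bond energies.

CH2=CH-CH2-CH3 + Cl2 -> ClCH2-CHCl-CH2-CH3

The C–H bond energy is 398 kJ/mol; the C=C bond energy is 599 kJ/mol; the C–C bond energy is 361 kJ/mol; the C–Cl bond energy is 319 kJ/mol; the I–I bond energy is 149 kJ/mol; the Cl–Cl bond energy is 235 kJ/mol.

Bonds broken (reactants):
  C–C: 2 × 361 = 722
  C–H: 8 × 398 = 3184
  C=C: 1 × 599 = 599
  Cl–Cl: 1 × 235 = 235
  Σ(broken) = 4740 kJ
Bonds formed (products):
  C–C: 3 × 361 = 1083
  C–Cl: 2 × 319 = 638
  C–H: 8 × 398 = 3184
  Σ(formed) = 4905 kJ
ΔH = Σ(broken) − Σ(formed) = 4740 − 4905 = −165 kJ

ΔH ≈ −165 kJ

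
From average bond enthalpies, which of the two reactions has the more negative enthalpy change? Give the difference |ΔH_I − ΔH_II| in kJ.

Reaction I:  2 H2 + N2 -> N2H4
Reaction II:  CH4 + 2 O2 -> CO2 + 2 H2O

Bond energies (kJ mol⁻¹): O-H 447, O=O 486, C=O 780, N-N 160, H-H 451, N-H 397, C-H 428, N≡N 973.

Reaction II, by 791 kJ

Reaction I:
  Bonds broken (reactants):
    H-H: 2 × 451 = 902
    N≡N: 1 × 973 = 973
    Σ(broken) = 1875 kJ
  Bonds formed (products):
    N-H: 4 × 397 = 1588
    N-N: 1 × 160 = 160
    Σ(formed) = 1748 kJ
  ΔH_I = 1875 − 1748 = +127 kJ
Reaction II:
  Bonds broken (reactants):
    C-H: 4 × 428 = 1712
    O=O: 2 × 486 = 972
    Σ(broken) = 2684 kJ
  Bonds formed (products):
    C=O: 2 × 780 = 1560
    O-H: 4 × 447 = 1788
    Σ(formed) = 3348 kJ
  ΔH_II = 2684 − 3348 = −664 kJ
ΔH_I − ΔH_II = +791 kJ, so reaction II has the more negative ΔH; |ΔH_I − ΔH_II| = 791 kJ.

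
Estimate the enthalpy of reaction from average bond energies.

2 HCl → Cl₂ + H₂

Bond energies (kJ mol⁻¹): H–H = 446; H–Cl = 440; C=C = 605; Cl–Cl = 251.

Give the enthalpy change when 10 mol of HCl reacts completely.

ΔH = +915 kJ

Bonds broken (reactants):
  H–Cl: 2 × 440 = 880
  Σ(broken) = 880 kJ
Bonds formed (products):
  Cl–Cl: 1 × 251 = 251
  H–H: 1 × 446 = 446
  Σ(formed) = 697 kJ
ΔH = Σ(broken) − Σ(formed) = 880 − 697 = +183 kJ
For 5× the reaction as written: 5 × (+183) = +915 kJ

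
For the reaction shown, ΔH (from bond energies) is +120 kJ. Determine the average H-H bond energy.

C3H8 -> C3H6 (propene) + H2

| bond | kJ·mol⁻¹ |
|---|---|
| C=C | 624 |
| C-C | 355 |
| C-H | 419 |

D(H-H) ≈ 449 kJ/mol

Let D be the H-H bond energy.
Σ(broken) = 2×355 + 8×419 = 4062
Σ(formed) = 1×355 + 6×419 + 1×624 + 1×D = 3493 + D
ΔH = Σ(broken) − Σ(formed) = (4062) − (3493 + D) = +569 − D
Setting this equal to +120 kJ gives D = 449 kJ/mol.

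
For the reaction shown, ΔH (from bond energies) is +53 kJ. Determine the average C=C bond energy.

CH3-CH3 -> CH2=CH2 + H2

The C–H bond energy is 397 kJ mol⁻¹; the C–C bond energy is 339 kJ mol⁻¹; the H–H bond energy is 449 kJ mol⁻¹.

D(C=C) ≈ 631 kJ/mol

Let D be the C=C bond energy.
Σ(broken) = 1×339 + 6×397 = 2721
Σ(formed) = 4×397 + 1×D + 1×449 = 2037 + D
ΔH = Σ(broken) − Σ(formed) = (2721) − (2037 + D) = +684 − D
Setting this equal to +53 kJ gives D = 631 kJ/mol.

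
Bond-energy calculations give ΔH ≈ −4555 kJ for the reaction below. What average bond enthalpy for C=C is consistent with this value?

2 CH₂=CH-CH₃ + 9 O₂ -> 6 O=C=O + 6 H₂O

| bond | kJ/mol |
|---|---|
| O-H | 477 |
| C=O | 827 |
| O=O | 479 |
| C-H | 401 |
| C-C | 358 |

Let D be the C=C bond energy.
Σ(broken) = 2×358 + 12×401 + 2×D + 9×479 = 9839 + 2D
Σ(formed) = 12×827 + 12×477 = 15648
ΔH = Σ(broken) − Σ(formed) = (9839 + 2D) − (15648) = −5809 + 2D
Setting this equal to −4555 kJ gives 2D = 1254, so D = 627 kJ/mol.

D(C=C) ≈ 627 kJ/mol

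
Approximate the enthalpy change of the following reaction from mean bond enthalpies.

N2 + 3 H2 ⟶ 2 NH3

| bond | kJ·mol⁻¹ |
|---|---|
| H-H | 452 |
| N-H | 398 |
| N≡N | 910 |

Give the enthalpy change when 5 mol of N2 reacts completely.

ΔH = −610 kJ

Bonds broken (reactants):
  H-H: 3 × 452 = 1356
  N≡N: 1 × 910 = 910
  Σ(broken) = 2266 kJ
Bonds formed (products):
  N-H: 6 × 398 = 2388
  Σ(formed) = 2388 kJ
ΔH = Σ(broken) − Σ(formed) = 2266 − 2388 = −122 kJ
For 5× the reaction as written: 5 × (−122) = −610 kJ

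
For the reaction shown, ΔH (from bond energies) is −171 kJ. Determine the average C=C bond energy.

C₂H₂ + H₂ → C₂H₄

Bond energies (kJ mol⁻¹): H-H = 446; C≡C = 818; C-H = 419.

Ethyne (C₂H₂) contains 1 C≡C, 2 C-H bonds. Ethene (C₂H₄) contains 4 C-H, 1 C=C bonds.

D(C=C) ≈ 597 kJ/mol

Let D be the C=C bond energy.
Σ(broken) = 1×818 + 2×419 + 1×446 = 2102
Σ(formed) = 4×419 + 1×D = 1676 + D
ΔH = Σ(broken) − Σ(formed) = (2102) − (1676 + D) = +426 − D
Setting this equal to −171 kJ gives D = 597 kJ/mol.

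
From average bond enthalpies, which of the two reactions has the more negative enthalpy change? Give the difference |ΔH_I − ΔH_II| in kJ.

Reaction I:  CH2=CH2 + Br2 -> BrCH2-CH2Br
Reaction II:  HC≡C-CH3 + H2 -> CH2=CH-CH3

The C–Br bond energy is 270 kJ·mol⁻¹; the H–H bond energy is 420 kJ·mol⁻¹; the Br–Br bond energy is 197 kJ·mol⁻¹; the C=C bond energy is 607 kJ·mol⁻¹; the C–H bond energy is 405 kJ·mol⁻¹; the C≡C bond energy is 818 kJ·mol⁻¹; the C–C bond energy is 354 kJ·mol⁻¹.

Reaction I:
  Bonds broken (reactants):
    Br–Br: 1 × 197 = 197
    C–H: 4 × 405 = 1620
    C=C: 1 × 607 = 607
    Σ(broken) = 2424 kJ
  Bonds formed (products):
    C–Br: 2 × 270 = 540
    C–C: 1 × 354 = 354
    C–H: 4 × 405 = 1620
    Σ(formed) = 2514 kJ
  ΔH_I = 2424 − 2514 = −90 kJ
Reaction II:
  Bonds broken (reactants):
    C≡C: 1 × 818 = 818
    C–C: 1 × 354 = 354
    C–H: 4 × 405 = 1620
    H–H: 1 × 420 = 420
    Σ(broken) = 3212 kJ
  Bonds formed (products):
    C–C: 1 × 354 = 354
    C–H: 6 × 405 = 2430
    C=C: 1 × 607 = 607
    Σ(formed) = 3391 kJ
  ΔH_II = 3212 − 3391 = −179 kJ
ΔH_I − ΔH_II = +89 kJ, so reaction II has the more negative ΔH; |ΔH_I − ΔH_II| = 89 kJ.

Reaction II, by 89 kJ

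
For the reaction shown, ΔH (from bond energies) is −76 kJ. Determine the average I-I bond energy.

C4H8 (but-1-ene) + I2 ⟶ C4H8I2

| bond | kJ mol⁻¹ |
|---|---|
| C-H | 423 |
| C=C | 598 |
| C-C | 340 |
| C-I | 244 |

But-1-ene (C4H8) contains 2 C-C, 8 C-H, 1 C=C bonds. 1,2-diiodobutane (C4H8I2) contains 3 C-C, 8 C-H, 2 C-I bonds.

Let D be the I-I bond energy.
Σ(broken) = 2×340 + 8×423 + 1×598 + 1×D = 4662 + D
Σ(formed) = 3×340 + 8×423 + 2×244 = 4892
ΔH = Σ(broken) − Σ(formed) = (4662 + D) − (4892) = −230 + D
Setting this equal to −76 kJ gives D = 154 kJ/mol.

D(I-I) ≈ 154 kJ/mol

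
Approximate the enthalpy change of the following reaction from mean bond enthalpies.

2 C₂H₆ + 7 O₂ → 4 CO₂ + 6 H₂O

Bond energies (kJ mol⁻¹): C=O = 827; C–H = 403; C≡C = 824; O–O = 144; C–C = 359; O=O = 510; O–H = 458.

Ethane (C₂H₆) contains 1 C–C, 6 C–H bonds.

Bonds broken (reactants):
  C–C: 2 × 359 = 718
  C–H: 12 × 403 = 4836
  O=O: 7 × 510 = 3570
  Σ(broken) = 9124 kJ
Bonds formed (products):
  C=O: 8 × 827 = 6616
  O–H: 12 × 458 = 5496
  Σ(formed) = 12112 kJ
ΔH = Σ(broken) − Σ(formed) = 9124 − 12112 = −2988 kJ

ΔH ≈ −2988 kJ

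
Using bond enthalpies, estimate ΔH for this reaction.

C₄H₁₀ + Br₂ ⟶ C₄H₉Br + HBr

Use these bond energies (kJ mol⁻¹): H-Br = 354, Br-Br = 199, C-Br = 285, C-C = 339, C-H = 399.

Bonds broken (reactants):
  Br-Br: 1 × 199 = 199
  C-C: 3 × 339 = 1017
  C-H: 10 × 399 = 3990
  Σ(broken) = 5206 kJ
Bonds formed (products):
  C-Br: 1 × 285 = 285
  C-C: 3 × 339 = 1017
  C-H: 9 × 399 = 3591
  H-Br: 1 × 354 = 354
  Σ(formed) = 5247 kJ
ΔH = Σ(broken) − Σ(formed) = 5206 − 5247 = −41 kJ

ΔH ≈ −41 kJ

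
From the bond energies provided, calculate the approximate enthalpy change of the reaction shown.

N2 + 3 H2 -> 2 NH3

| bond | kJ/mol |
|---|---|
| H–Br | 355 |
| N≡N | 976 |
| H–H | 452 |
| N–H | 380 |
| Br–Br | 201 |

Bonds broken (reactants):
  H–H: 3 × 452 = 1356
  N≡N: 1 × 976 = 976
  Σ(broken) = 2332 kJ
Bonds formed (products):
  N–H: 6 × 380 = 2280
  Σ(formed) = 2280 kJ
ΔH = Σ(broken) − Σ(formed) = 2332 − 2280 = +52 kJ

ΔH ≈ +52 kJ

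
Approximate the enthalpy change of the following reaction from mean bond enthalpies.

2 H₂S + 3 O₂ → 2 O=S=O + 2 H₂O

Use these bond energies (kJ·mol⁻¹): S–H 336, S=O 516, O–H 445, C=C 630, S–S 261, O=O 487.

ΔH ≈ −1039 kJ

Bonds broken (reactants):
  O=O: 3 × 487 = 1461
  S–H: 4 × 336 = 1344
  Σ(broken) = 2805 kJ
Bonds formed (products):
  O–H: 4 × 445 = 1780
  S=O: 4 × 516 = 2064
  Σ(formed) = 3844 kJ
ΔH = Σ(broken) − Σ(formed) = 2805 − 3844 = −1039 kJ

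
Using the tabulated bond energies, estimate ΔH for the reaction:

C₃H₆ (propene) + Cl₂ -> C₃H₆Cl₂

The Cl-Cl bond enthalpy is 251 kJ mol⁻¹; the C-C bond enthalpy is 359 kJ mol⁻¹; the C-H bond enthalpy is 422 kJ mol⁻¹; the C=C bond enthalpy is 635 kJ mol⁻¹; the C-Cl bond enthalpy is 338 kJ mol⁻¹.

Bonds broken (reactants):
  C-C: 1 × 359 = 359
  C-H: 6 × 422 = 2532
  C=C: 1 × 635 = 635
  Cl-Cl: 1 × 251 = 251
  Σ(broken) = 3777 kJ
Bonds formed (products):
  C-C: 2 × 359 = 718
  C-Cl: 2 × 338 = 676
  C-H: 6 × 422 = 2532
  Σ(formed) = 3926 kJ
ΔH = Σ(broken) − Σ(formed) = 3777 − 3926 = −149 kJ

ΔH ≈ −149 kJ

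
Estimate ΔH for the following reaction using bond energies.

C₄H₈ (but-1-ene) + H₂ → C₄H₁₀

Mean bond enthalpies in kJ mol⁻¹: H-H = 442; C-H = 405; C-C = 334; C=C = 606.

Bonds broken (reactants):
  C-C: 2 × 334 = 668
  C-H: 8 × 405 = 3240
  C=C: 1 × 606 = 606
  H-H: 1 × 442 = 442
  Σ(broken) = 4956 kJ
Bonds formed (products):
  C-C: 3 × 334 = 1002
  C-H: 10 × 405 = 4050
  Σ(formed) = 5052 kJ
ΔH = Σ(broken) − Σ(formed) = 4956 − 5052 = −96 kJ

ΔH ≈ −96 kJ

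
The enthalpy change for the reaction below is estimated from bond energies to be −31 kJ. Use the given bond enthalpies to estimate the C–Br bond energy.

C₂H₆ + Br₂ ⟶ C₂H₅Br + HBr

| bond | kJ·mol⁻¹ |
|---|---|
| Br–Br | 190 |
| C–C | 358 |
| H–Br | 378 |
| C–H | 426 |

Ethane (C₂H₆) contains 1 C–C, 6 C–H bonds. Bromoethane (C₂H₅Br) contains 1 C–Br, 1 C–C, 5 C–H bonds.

D(C–Br) ≈ 269 kJ/mol

Let D be the C–Br bond energy.
Σ(broken) = 1×190 + 1×358 + 6×426 = 3104
Σ(formed) = 1×D + 1×358 + 5×426 + 1×378 = 2866 + D
ΔH = Σ(broken) − Σ(formed) = (3104) − (2866 + D) = +238 − D
Setting this equal to −31 kJ gives D = 269 kJ/mol.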